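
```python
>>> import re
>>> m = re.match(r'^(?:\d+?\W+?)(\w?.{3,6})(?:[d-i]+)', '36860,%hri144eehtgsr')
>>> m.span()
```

(0, 10)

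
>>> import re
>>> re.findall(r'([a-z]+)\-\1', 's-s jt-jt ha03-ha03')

After group 1 captures some text, `\1` only succeeds where that same text appears again.
Scanning left to right: at [0:3] match 's-s', group 1 = 's'; at [4:9] match 'jt-jt', group 1 = 'jt'.
With a single group, `findall` returns only what that group captured — 2 items.

['s', 'jt']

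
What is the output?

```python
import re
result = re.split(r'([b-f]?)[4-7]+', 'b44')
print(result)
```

Because the pattern has a capturing group, `split` also inserts each captured text between the pieces.

['', 'b', '']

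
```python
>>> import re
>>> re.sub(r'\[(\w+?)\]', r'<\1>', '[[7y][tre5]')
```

'[<7y><tre5>'

Matches: at [1:5] → '[7y]'; at [5:11] → '[tre5]'.
Each match is replaced using the text its own group 1 captured.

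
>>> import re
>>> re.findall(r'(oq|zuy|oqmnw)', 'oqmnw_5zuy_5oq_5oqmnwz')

['oq', 'zuy', 'oq', 'oq']

`|` is ordered: at each position the engine commits to the first alternative that works.
With a single group, `findall` returns only what that group captured — 4 items.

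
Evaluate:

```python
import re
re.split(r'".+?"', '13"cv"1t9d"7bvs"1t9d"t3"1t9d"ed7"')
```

['13', '1t9d', '1t9d', '1t9d', '']

A `+?`/`*?`/`{m,n}?` starts at its minimum and grows only as far as needed for what follows to match.
The string is cut at each match, leaving 5 pieces.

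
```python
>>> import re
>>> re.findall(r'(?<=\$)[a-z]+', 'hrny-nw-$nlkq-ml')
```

Lookahead/lookbehind check context without consuming it, so the matched span excludes the asserted characters.
Walking the string: at [9:13] → 'nlkq'.
No capturing groups, so `findall` returns the 1 full match string.

['nlkq']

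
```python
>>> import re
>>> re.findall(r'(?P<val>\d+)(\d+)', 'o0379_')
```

`findall` packs the 2 group values into a tuple for every match.

[('037', '9')]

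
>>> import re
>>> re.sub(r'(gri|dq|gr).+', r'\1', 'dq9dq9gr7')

Matches: at [0:9] → 'dq9dq9gr7'.
`\1` in the replacement pulls in group 1's text for each match.

'dq'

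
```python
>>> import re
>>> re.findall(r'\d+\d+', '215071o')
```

The pattern matches one or more of a digit; then one or more of a digit.
Matches: at [0:6] → '215071'.
`findall` yields the raw match text (1 of them) because the pattern has no groups.

['215071']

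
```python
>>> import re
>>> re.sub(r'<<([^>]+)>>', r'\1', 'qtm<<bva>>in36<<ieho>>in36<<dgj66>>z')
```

`\1` in the replacement pulls in group 1's text for each match.

'qtmbvain36iehoin36dgj66z'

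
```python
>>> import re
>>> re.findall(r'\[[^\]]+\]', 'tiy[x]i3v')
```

['[x]']

Matches: at [3:6] → '[x]'.
Since nothing is captured, `findall` lists the 1 matched substring directly.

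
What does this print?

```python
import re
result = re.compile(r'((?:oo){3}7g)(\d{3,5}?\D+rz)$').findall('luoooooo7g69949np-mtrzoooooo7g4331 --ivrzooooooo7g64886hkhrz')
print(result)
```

This matches the literal 'oo' repeated 3 times, then the literal '7g' (captured); then 3 to 5 of a digit (lazy), then one or more of a non-digit, then the literal 'rz' (captured); then anchored at the end.
Scanning left to right: at [42:60] match 'oooooo7g64886hkhrz', groups = ('oooooo7g', '64886hkhrz').
Multiple groups make `findall` return tuples — one 2-tuple for the one match.

[('oooooo7g', '64886hkhrz')]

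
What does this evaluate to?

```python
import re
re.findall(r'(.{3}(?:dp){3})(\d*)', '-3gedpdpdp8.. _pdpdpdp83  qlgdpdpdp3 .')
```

[('3gedpdpdp', '8'), (' _pdpdpdp', '83'), ('qlgdpdpdp', '3')]

Pattern: exactly 3 of any character, then the literal 'dp' repeated 3 times (captured); then zero or more of a digit (captured).
Walking the string: at [1:11] match '3gedpdpdp8', groups = ('3gedpdpdp', '8'); at [13:24] match ' _pdpdpdp83', groups = (' _pdpdpdp', '83'); at [26:36] match 'qlgdpdpdp3', groups = ('qlgdpdpdp', '3').
`findall` packs the 2 group values into a tuple for every match.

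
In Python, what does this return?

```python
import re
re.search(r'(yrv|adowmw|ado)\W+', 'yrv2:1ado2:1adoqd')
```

Here no position works, so the call returns None.

None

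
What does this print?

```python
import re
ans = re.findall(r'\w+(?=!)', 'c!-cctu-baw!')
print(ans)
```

['c', 'baw']

Lookahead/lookbehind check context without consuming it, so the matched span excludes the asserted characters.
Walking the string: at [0:1] → 'c'; at [8:11] → 'baw'.
No capturing groups, so `findall` returns the 2 full match strings.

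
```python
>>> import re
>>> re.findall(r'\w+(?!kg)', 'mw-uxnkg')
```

The negative lookaround is zero-width — it rules out positions where the adjacent text would match, without consuming anything.
Walking the string: at [0:2] → 'mw'; at [3:8] → 'uxnkg'.
`findall` yields the raw match text (2 of them) because the pattern has no groups.

['mw', 'uxnkg']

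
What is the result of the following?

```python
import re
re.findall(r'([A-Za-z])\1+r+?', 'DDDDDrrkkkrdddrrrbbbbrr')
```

['D', 'k', 'd', 'b']

A backreference is literal: `\1` must see the identical characters the first group matched.
`findall` collects group 1 from each match (4 total).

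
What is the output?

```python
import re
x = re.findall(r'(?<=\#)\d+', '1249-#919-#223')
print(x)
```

['919', '223']

Lookahead/lookbehind check context without consuming it, so the matched span excludes the asserted characters.
Walking the string: at [6:9] → '919'; at [11:14] → '223'.
No capturing groups, so `findall` returns the 2 full match strings.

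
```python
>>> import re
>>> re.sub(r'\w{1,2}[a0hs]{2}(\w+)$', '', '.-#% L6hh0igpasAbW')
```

'.-#% '

This matches 1 to 2 of a word character, then exactly 2 of one of [a0hs]; then one or more of a word character (captured); then anchored at the end.
Matches: at [5:18] → 'L6hh0igpasAbW'.
Each match is replaced by ''.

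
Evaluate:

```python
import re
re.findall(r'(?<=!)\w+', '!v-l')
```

Lookahead/lookbehind check context without consuming it, so the matched span excludes the asserted characters.
Walking the string: at [1:2] → 'v'.
No capturing groups, so `findall` returns the 1 full match string.

['v']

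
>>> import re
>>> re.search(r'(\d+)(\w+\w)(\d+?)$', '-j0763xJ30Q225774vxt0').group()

The pattern matches one or more of a digit (captured); then one or more of a word character, then a word character (captured); then one or more of a digit (lazy) (captured); then anchored at the end.
Unlike `match`, `search` isn't anchored — it looks for the pattern anywhere in the string.
The match spans [2:21] → '0763xJ30Q225774vxt0'.
Captured: group 1 = '0763', group 2 = 'xJ30Q225774vxt', group 3 = '0'.

'0763xJ30Q225774vxt0'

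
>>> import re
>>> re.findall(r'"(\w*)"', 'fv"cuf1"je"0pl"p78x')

Scanning left to right: at [2:8] match '"cuf1"', group 1 = 'cuf1'; at [10:15] match '"0pl"', group 1 = '0pl'.
Because there's exactly one group, `findall` drops the full match and keeps group 1 from each hit.

['cuf1', '0pl']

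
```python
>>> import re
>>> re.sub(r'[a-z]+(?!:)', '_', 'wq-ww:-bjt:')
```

'_-_w:-_t:'

The negative lookahead/lookbehind blocks any match where the forbidden context is present.
Matches: at [0:2] → 'wq'; at [3:4] → 'w'; at [7:9] → 'bj'.
`sub` substitutes '_' at each match site.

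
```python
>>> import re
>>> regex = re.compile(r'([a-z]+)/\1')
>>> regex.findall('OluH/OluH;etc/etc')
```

The backreference `\1` re-matches whatever the first group consumed, character for character.
Because there's exactly one group, `findall` drops the full match and keeps group 1 from the one hit.

['etc']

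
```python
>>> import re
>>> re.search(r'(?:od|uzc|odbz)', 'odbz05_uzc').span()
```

Alternation tries branches left to right and keeps the first one that lets the overall match succeed at that position.
Unlike `match`, `search` isn't anchored — it looks for the pattern anywhere in the string.
The match spans [0:2] → 'od'.

(0, 2)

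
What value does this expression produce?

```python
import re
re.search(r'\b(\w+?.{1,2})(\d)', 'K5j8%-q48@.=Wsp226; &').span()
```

The pattern matches a word boundary (`\b`, zero-width); then one or more of a word character (lazy), then 1 to 2 of any character (captured); then a digit (captured).
The match spans [0:4] → 'K5j8'.

(0, 4)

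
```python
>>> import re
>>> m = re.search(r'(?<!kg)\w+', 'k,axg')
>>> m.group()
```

'k'

A negative assertion filters positions out without eating any characters.
The match spans [0:1] → 'k'.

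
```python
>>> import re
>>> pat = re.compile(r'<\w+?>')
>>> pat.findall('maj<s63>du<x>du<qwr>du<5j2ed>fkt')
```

No capturing groups, so `findall` returns the 4 full match strings.

['<s63>', '<x>', '<qwr>', '<5j2ed>']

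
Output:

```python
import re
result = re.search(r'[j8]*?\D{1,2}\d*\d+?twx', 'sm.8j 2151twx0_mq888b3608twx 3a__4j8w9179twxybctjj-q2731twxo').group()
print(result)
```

The pattern matches zero or more of one of [j8] (lazy), then 1 to 2 of a non-digit; then zero or more of a digit, then one or more of a digit (lazy), then the literal 'twx'.
`search` walks the string left to right and returns the first match it finds.
The match spans [3:13] → '8j 2151twx'.

8j 2151twx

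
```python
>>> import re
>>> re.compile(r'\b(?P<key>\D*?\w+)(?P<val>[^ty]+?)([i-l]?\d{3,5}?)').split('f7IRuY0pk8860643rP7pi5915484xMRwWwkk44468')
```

The pattern matches a word boundary (`\b`, zero-width); then zero or more of a non-digit (lazy), then one or more of a word character (captured as 'key'); then one or more of any character except [ty] (lazy) (captured as 'val'); then optionally a character in [i-l], then 3 to 5 of a digit (lazy) (captured).
Matches to split on: at [0:41] → 'f7IRuY0pk8860643rP7pi5915484xMRwWwkk44468'.
The group in the pattern means `split` returns the separators' captures alongside the pieces.

['', 'f7IRuY0pk8860643rP7pi5915484xMRwWwkk4', '4', '468', '']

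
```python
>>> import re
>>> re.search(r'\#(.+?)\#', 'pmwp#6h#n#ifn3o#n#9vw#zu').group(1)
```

The `?` after the quantifier makes it lazy — it takes as little as possible before letting the rest of the pattern try.
`search` walks the string left to right and returns the first match it finds.
The match spans [4:8] → '#6h#'.
Captured: group 1 = '6h'.

'6h'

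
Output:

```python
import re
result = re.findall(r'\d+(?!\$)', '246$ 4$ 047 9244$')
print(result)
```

The negative lookaround is zero-width — it rules out positions where the adjacent text would match, without consuming anything.
Matches: at [0:2] → '24'; at [8:11] → '047'; at [12:15] → '924'.
`findall` yields the raw match text (3 of them) because the pattern has no groups.

['24', '047', '924']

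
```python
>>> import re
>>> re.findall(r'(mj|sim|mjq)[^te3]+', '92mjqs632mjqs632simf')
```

['mj', 'mj', 'sim']

`|` is ordered: at each position the engine commits to the first alternative that works.
Matches: at [2:7] match 'mjqs6', group 1 = 'mj'; at [9:14] match 'mjqs6', group 1 = 'mj'; at [16:20] match 'simf', group 1 = 'sim'.
Because there's exactly one group, `findall` drops the full match and keeps group 1 from each hit.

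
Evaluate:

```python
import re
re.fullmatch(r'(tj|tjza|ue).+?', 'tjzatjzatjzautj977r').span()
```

For `fullmatch`, every character of the input must be accounted for by the pattern.
The match spans [0:19] → 'tjzatjzatjzautj977r'.

(0, 19)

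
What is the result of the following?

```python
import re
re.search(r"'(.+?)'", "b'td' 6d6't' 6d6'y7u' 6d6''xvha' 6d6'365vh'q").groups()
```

The match spans [1:5] → "'td'".
Captured: group 1 = 'td'.

('td',)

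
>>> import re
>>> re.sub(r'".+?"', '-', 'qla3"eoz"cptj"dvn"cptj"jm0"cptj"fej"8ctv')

With the lazy modifier that quantifier settles for the fewest repetitions that let the rest of the pattern succeed (the atoms after it are unaffected and can still be greedy).
Matches: at [4:9] → '"eoz"'; at [13:18] → '"dvn"'; at [22:27] → '"jm0"'; at [31:36] → '"fej"'.
Every occurrence is swapped for '-'.

'qla3-cptj-cptj-cptj-8ctv'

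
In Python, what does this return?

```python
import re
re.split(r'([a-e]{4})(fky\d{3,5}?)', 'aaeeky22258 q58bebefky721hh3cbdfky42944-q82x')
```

['aaeeky22258 q58', 'bebe', 'fky721', 'hh3cbdfky42944-q82x']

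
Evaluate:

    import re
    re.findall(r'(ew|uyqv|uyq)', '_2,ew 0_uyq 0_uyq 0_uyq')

['ew', 'uyq', 'uyq', 'uyq']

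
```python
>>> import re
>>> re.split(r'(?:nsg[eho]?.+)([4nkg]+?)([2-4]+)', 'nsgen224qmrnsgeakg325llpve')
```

['', 'g', '32', '5llpve']

The pattern matches the literal 'nsg', then optionally one of [eho], then one or more of any character (non-capturing group); then one or more of one of [4nkg] (lazy) (captured); then one or more of a character in [2-4] (captured).
Matches to split on: at [0:20] → 'nsgen224qmrnsgeakg32'.
`re.split` interleaves the captured-group text with the surrounding fragments.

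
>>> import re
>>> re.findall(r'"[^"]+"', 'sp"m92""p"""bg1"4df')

['"m92"', '"p"', '"bg1"']

Since nothing is captured, `findall` lists the 3 matched substrings directly.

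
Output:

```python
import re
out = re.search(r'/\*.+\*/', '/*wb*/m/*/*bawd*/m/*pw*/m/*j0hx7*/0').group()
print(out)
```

/*wb*/m/*/*bawd*/m/*pw*/m/*j0hx7*/

The match spans [0:34] → '/*wb*/m/*/*bawd*/m/*pw*/m/*j0hx7*/'.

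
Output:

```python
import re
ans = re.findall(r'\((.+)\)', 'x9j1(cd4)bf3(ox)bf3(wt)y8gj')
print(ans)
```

['cd4)bf3(ox)bf3(wt']

`findall` collects group 1 from the one match (1 total).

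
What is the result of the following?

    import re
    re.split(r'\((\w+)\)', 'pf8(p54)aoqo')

['pf8', 'p54', 'aoqo']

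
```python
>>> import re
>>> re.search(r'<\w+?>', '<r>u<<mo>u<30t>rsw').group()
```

The match spans [0:3] → '<r>'.

'<r>'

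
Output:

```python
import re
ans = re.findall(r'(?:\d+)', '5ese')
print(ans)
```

['5']

Pattern: one or more of a digit (non-capturing group).
Scanning left to right: at [0:1] → '5'.
Since nothing is captured, `findall` lists the 1 matched substring directly.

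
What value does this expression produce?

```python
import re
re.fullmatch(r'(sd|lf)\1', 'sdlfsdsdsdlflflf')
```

None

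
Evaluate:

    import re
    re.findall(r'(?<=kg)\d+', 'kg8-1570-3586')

['8']

The `(?=…)`/`(?<=…)` assertion just peeks at neighbouring text; it doesn't advance the match position.
No capturing groups, so `findall` returns the 1 full match string.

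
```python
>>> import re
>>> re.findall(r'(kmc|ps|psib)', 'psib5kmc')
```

['ps', 'kmc']

Branches in `(...|...)` are attempted left-to-right; the first branch that allows the whole pattern to succeed is taken.
Scanning left to right: at [0:2] match 'ps', group 1 = 'ps'; at [5:8] match 'kmc', group 1 = 'kmc'.
`findall` collects group 1 from each match (2 total).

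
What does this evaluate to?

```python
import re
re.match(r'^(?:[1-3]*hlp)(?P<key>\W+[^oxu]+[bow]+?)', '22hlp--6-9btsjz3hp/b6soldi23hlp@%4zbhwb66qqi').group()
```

The pattern matches anchored at the start of the string; then zero or more of a character in [1-3], then the literal 'hlp' (non-capturing group); then one or more of a non-word character, then one or more of any character except [oxu], then one or more of one of [bow] (lazy) (captured as 'key').
`re.match` only tries the pattern at the start of the string.
The match spans [0:23] → '22hlp--6-9btsjz3hp/b6so'.
Captured: group 1 = '--6-9btsjz3hp/b6so'.

'22hlp--6-9btsjz3hp/b6so'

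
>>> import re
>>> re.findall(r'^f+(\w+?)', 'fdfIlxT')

['d']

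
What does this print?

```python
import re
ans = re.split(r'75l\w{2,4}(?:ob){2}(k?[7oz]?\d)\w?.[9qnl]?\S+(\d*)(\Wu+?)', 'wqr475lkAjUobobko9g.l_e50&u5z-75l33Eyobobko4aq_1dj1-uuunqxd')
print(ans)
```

Because the quantifier is non-greedy, it stops expanding at the earliest point where the rest of the pattern can succeed.
`re.split` interleaves the captured-group text with the surrounding fragments.

['wqr4', 'ko9', '', '-u', 'uunqxd']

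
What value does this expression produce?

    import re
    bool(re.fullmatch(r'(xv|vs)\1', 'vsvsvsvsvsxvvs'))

False

`\1` has to match the exact text group 1 already captured.
`fullmatch` succeeds only if the pattern covers the string from start to end.
Here the string isn't matched end-to-end, so the call returns None, and `bool(None)` is False.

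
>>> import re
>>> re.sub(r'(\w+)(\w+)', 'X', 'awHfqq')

'X'

The pattern matches one or more of a word character (captured); then one or more of a word character (captured).
Matches: at [0:6] → 'awHfqq'.
Every occurrence is swapped for 'X'.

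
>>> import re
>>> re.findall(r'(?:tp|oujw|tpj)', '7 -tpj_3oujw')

['tp', 'oujw']

Alternation tries branches left to right and keeps the first one that lets the overall match succeed at that position.
With no groups in the pattern, `findall` gives back each whole match — 2 here.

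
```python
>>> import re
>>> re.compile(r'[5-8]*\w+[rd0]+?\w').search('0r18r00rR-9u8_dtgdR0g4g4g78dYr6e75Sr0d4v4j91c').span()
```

(0, 9)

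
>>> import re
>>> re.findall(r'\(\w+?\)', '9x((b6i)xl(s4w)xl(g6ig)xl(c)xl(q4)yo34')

Since nothing is captured, `findall` lists the 5 matched substrings directly.

['(b6i)', '(s4w)', '(g6ig)', '(c)', '(q4)']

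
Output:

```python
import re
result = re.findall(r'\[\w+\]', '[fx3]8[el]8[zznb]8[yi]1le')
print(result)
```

['[fx3]', '[el]', '[zznb]', '[yi]']

Walking the string: at [0:5] → '[fx3]'; at [6:10] → '[el]'; at [11:17] → '[zznb]'; at [18:22] → '[yi]'.
With no groups in the pattern, `findall` gives back each whole match — 4 here.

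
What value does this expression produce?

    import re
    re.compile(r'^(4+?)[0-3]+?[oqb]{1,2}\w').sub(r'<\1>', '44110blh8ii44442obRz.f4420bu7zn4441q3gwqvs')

Pattern: anchored at the start of the string; then one or more of a literal '4' (lazy) (captured); then one or more of a character in [0-3] (lazy), then 1 to 2 of one of [oqb], then a word character.
Matches: at [0:7] → '44110bl'.
`\1` in the replacement pulls in group 1's text for each match.

'<44>h8ii44442obRz.f4420bu7zn4441q3gwqvs'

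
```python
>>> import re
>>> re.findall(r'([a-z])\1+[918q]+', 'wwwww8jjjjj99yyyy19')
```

['w', 'j', 'y']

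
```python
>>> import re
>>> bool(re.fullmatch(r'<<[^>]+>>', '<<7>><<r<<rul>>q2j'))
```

False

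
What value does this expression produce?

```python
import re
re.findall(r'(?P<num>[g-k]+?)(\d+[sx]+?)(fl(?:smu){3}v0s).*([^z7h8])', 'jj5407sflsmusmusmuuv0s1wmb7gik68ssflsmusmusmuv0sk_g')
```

`findall` packs the 4 group values into a tuple for every match.

[('gik', '68ss', 'flsmusmusmuv0s', 'g')]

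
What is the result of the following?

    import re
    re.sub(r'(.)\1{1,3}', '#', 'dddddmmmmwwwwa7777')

`\1` has to match the exact text group 1 already captured.
Matches: at [0:4] → 'dddd'; at [5:9] → 'mmmm'; at [9:13] → 'wwww'; at [14:18] → '7777'.
`sub` substitutes '#' at each match site.

'#d##a#'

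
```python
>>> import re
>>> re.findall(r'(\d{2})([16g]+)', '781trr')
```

`findall` packs the 2 group values into a tuple for every match.

[('78', '1')]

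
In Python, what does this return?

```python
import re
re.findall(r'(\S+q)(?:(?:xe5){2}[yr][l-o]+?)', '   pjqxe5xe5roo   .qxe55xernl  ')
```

Pattern: one or more of a non-whitespace character, then the literal 'q' (captured); then the literal 'xe5' repeated 2 times, then one of [yr], then one or more of a character in [l-o] (lazy) (non-capturing group).
Scanning left to right: at [3:14] match 'pjqxe5xe5ro', group 1 = 'pjq'.
`findall` collects group 1 from the one match (1 total).

['pjq']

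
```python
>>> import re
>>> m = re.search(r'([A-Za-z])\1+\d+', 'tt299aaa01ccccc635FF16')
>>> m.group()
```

'tt299'

`\1` is not a pattern — it's the concrete string captured by group 1, re-applied verbatim.
Unlike `match`, `search` isn't anchored — it looks for the pattern anywhere in the string.
The match spans [0:5] → 'tt299'.
Captured: group 1 = 't'.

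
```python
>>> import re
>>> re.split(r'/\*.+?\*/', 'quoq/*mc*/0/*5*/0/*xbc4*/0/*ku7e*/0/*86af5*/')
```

A `+?`/`*?`/`{m,n}?` starts at its minimum and grows only as far as needed for what follows to match.
Splitting on the pattern gives 6 pieces.

['quoq', '0', '0', '0', '0', '']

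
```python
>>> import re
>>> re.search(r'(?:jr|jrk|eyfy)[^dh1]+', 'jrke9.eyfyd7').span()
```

(0, 10)

`re.search` scans for the first position where the pattern succeeds.
The match spans [0:10] → 'jrke9.eyfy'.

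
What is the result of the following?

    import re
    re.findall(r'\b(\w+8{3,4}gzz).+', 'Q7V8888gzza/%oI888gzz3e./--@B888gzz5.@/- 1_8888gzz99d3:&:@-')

This matches a word boundary (`\b`, zero-width); then one or more of a word character, then 3 to 4 of a literal '8', then the literal 'gzz' (captured); then one or more of any character.
With a single group, `findall` returns only what that group captured — 1 item.

['Q7V8888gzz']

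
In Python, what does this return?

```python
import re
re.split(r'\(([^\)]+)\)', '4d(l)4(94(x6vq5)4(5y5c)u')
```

['4d', 'l', '4', '94(x6vq5', '4', '5y5c', 'u']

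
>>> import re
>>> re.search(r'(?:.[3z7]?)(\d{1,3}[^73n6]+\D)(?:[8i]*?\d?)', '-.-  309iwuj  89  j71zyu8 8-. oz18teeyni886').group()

' 309iwuj  89  j7'

The pattern matches any character, then optionally one of [3z7] (non-capturing group); then 1 to 3 of a digit, then one or more of any character except [73n6], then a non-digit (captured); then zero or more of one of [8i] (lazy), then optionally a digit (non-capturing group).
The match spans [4:20] → ' 309iwuj  89  j7'.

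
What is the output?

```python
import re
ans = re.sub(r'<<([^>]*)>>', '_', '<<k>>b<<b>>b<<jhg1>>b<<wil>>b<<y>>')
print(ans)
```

_b_b_b_b_

`sub` substitutes '_' at each match site.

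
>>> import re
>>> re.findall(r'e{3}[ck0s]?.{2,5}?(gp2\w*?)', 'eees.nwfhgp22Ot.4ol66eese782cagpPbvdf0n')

This matches exactly 3 of the literal 'e', then optionally one of [ck0s], then 2 to 5 of any character (lazy); then the literal 'gp2', then zero or more of a word character (lazy) (captured).
The `?` after the quantifier makes it lazy — it takes as little as possible before letting the rest of the pattern try.
Walking the string: at [0:12] match 'eees.nwfhgp2', group 1 = 'gp2'.
`findall` collects group 1 from the one match (1 total).

['gp2']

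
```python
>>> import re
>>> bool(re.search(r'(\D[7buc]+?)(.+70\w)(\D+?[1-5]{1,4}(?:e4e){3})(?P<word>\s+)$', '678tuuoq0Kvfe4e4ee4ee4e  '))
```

Here the pattern never matches, so the call returns None, and `bool(None)` is False.

False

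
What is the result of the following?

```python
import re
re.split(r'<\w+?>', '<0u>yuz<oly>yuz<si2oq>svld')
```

['', 'yuz', 'yuz', 'svld']

Matches to split on: at [0:4] → '<0u>'; at [7:12] → '<oly>'; at [15:22] → '<si2oq>'.
`split` removes every match and returns the 4 fragments in between.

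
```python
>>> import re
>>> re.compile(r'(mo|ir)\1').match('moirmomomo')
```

None

`re.match` only tries the pattern at the start of the string.
Here the pattern fails at index 0, so the call returns None.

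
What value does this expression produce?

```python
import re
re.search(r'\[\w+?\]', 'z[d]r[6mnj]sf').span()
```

(1, 4)

The match spans [1:4] → '[d]'.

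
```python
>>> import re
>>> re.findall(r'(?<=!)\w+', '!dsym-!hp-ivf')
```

The `(?=…)`/`(?<=…)` assertion just peeks at neighbouring text; it doesn't advance the match position.
Scanning left to right: at [1:5] → 'dsym'; at [7:9] → 'hp'.
With no groups in the pattern, `findall` gives back each whole match — 2 here.

['dsym', 'hp']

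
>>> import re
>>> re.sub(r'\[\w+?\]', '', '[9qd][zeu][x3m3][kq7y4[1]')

Every occurrence is swapped for ''.

'[kq7y4'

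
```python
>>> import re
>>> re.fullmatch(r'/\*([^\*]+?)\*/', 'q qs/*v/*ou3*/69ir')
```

`re.fullmatch` is like wrapping the pattern in `^…$` (in single-line mode).
Here there's no way to consume every character, so the call returns None.

None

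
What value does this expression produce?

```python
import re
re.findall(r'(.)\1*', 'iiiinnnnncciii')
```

A backreference is literal: `\1` must see the identical characters the first group matched.
`findall` collects group 1 from each match (4 total).

['i', 'n', 'c', 'i']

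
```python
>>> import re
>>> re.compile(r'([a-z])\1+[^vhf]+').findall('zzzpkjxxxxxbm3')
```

['z']

`\1` has to match the exact text group 1 already captured.
Because there's exactly one group, `findall` drops the full match and keeps group 1 from the one hit.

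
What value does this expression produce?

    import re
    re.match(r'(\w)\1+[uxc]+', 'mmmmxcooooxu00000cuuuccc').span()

(0, 6)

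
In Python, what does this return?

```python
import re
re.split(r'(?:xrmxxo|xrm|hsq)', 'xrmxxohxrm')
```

['', 'h', '']

Alternation tries branches left to right and keeps the first one that lets the overall match succeed at that position.
Matches to split on: at [0:6] → 'xrmxxo'; at [7:10] → 'xrm'.
`split` removes every match and returns the 3 fragments in between.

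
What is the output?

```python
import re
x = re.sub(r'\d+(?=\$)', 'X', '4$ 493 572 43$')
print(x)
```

The lookaround is zero-width — it requires the adjacent text to match without consuming it, so the asserted text isn't part of the match.
Matches: at [0:1] → '4'; at [11:13] → '43'.
`sub` substitutes 'X' at each match site.

X$ 493 572 X$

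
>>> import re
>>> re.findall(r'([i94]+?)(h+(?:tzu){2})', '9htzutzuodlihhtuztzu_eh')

[('9', 'htzutzu')]

`findall` packs the 2 group values into a tuple for every match.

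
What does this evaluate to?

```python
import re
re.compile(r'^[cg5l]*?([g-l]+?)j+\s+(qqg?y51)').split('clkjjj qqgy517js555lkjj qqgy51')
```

The pattern matches anchored at the start of the string; then zero or more of one of [cg5l] (lazy); then one or more of a character in [g-l] (lazy) (captured); then one or more of the literal 'j', then one or more of whitespace; then the literal 'qq', then optionally the literal 'g', then the literal 'y51' (captured).
The `?` after the quantifier makes it lazy — it takes as little as possible before letting the rest of the pattern try.
Matches to split on: at [0:13] → 'clkjjj qqgy51'.
With a capturing group present, the delimiter's captured portion is kept in the result list.

['', 'lk', 'qqgy51', '7js555lkjj qqgy51']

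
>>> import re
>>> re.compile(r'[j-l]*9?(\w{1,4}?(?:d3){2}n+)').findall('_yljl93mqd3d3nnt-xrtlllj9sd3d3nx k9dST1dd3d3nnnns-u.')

['3mqd3d3nn', 'sd3d3n', 'ST1dd3d3nnnn']

The pattern matches zero or more of a character in [j-l], then optionally the literal '9'; then 1 to 4 of a word character (lazy), then the literal 'd3' repeated 2 times, then one or more of the literal 'n' (captured).
Scanning left to right: at [2:15] match 'ljl93mqd3d3nn', group 1 = '3mqd3d3nn'; at [20:31] match 'lllj9sd3d3n', group 1 = 'sd3d3n'; at [36:48] match 'ST1dd3d3nnnn', group 1 = 'ST1dd3d3nnnn'.
`findall` collects group 1 from each match (3 total).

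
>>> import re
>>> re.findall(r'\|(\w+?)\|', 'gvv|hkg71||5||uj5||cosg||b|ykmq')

['hkg71', '5', 'uj5', 'cosg', 'b']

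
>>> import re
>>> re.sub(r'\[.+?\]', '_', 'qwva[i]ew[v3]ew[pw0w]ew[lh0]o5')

'qwva_ew_ew_ew_o5'

Lazy quantifiers expand one character at a time until the remainder of the pattern can match.
Matches: at [4:7] → '[i]'; at [9:13] → '[v3]'; at [15:21] → '[pw0w]'; at [23:28] → '[lh0]'.
Every occurrence is swapped for '_'.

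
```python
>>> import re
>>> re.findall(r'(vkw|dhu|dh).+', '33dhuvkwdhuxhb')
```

['dhu']

Alternation isn't longest-match — the leftmost alternative that fits at this position is chosen.
One capturing group, so `findall` returns just the captured substring from the one match — 1 in all.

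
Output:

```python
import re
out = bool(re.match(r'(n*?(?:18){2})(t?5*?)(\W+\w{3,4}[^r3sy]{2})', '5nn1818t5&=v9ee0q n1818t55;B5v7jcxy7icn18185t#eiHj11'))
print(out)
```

`re.match` only tries the pattern at the start of the string.
Here position 0 doesn't satisfy it, so the call returns None, and `bool(None)` is False.

False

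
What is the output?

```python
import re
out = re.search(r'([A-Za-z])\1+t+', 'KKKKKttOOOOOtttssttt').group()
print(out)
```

KKKKKtt

`\1` is not a pattern — it's the concrete string captured by group 1, re-applied verbatim.
The match spans [0:7] → 'KKKKKtt'.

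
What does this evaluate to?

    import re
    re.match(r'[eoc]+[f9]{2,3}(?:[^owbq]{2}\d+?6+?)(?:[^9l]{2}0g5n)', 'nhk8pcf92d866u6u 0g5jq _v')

Pattern: one or more of one of [eoc], then 2 to 3 of one of [f9]; then exactly 2 of any character except [owbq], then one or more of a digit (lazy), then one or more of the literal '6' (lazy) (non-capturing group); then exactly 2 of any character except [9l], then the literal '0g5', then the literal 'n' (non-capturing group).
`re.match` only tries the pattern at the start of the string.
Here the string doesn't start with a match, so the call returns None.

None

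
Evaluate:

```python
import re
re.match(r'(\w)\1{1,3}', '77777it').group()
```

A backreference is literal: `\1` must see the identical characters the first group matched.
`re.match` won't scan ahead — the pattern has to work from the very first character.
The match spans [0:4] → '7777'.
Captured: group 1 = '7'.

'7777'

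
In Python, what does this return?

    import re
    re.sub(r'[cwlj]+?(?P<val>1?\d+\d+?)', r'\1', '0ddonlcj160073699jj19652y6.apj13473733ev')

The pattern matches one or more of one of [cwlj] (lazy); then optionally a literal '1', then one or more of a digit, then one or more of a digit (lazy) (captured as 'val').
Each match is replaced using the text its own group 1 captured.

'0ddon16007369919652y6.ap13473733ev'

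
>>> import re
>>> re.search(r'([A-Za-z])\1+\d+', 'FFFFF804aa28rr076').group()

The backreference `\1` re-matches whatever the first group consumed, character for character.
Unlike `match`, `search` isn't anchored — it looks for the pattern anywhere in the string.
The match spans [0:8] → 'FFFFF804'.
Captured: group 1 = 'F'.

'FFFFF804'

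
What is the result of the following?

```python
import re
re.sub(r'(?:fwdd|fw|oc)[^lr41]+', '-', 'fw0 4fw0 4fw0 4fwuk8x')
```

Matches: at [0:4] → 'fw0 '; at [5:9] → 'fw0 '; at [10:14] → 'fw0 '; at [15:21] → 'fwuk8x'.
Every occurrence is swapped for '-'.

'-4-4-4-'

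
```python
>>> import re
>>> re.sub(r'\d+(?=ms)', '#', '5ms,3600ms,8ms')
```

'#ms,#ms,#ms'

The positive lookaround only admits positions where the adjacent text matches; those characters stay outside the span.
Matches: at [0:1] → '5'; at [4:8] → '3600'; at [11:12] → '8'.
Every occurrence is swapped for '#'.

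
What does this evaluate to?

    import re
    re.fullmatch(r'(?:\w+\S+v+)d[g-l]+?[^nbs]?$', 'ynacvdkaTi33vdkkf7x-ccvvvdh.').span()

(0, 28)

This matches one or more of a word character, then one or more of a non-whitespace character, then one or more of the literal 'v' (non-capturing group); then the literal 'd', then one or more of a character in [g-l] (lazy), then optionally any character except [nbs]; then anchored at the end.
`re.fullmatch` is like wrapping the pattern in `^…$` (in single-line mode).
The match spans [0:28] → 'ynacvdkaTi33vdkkf7x-ccvvvdh.'.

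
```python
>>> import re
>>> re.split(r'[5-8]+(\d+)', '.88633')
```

This matches one or more of a character in [5-8]; then one or more of a digit (captured).
Matches to split on: at [1:6] → '88633'.
With a capturing group present, the delimiter's captured portion is kept in the result list.

['.', '33', '']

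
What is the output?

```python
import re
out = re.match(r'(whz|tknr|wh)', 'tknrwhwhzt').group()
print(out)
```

tknr

`re.match` only tries the pattern at the start of the string.
The match spans [0:4] → 'tknr'.
Captured: group 1 = 'tknr'.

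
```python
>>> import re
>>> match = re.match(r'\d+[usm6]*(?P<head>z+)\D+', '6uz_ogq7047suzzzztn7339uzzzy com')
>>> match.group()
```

'6uz_ogq'

With `match`, the pattern is implicitly anchored at the beginning.
The match spans [0:7] → '6uz_ogq'.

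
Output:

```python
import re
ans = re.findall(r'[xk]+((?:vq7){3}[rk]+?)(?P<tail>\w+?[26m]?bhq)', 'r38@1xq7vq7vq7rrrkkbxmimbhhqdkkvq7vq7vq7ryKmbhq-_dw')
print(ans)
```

Multiple groups make `findall` return tuples — one 2-tuple for the one match.

[('vq7vq7vq7r', 'yKmbhq')]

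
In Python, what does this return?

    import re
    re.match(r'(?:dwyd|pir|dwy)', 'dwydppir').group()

`|` is ordered: at each position the engine commits to the first alternative that works.
`re.match` only tries the pattern at the start of the string.
The match spans [0:4] → 'dwyd'.

'dwyd'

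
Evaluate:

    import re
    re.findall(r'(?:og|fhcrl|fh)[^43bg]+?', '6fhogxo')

Scanning left to right: at [1:4] → 'fho'.
`findall` yields the raw match text (1 of them) because the pattern has no groups.

['fho']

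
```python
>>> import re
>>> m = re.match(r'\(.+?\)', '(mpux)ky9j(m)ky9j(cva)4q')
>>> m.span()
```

A non-greedy quantifier consumes as few characters as it can — just enough that the remainder of the pattern still matches from where it stops; whatever follows it matches normally.
`re.match` won't scan ahead — the pattern has to work from the very first character.
The match spans [0:6] → '(mpux)'.

(0, 6)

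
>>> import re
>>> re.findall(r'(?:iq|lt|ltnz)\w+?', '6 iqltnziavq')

Scanning left to right: at [2:5] → 'iql'.
Since nothing is captured, `findall` lists the 1 matched substring directly.

['iql']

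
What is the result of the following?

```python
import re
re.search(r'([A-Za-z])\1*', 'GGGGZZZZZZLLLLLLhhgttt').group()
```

'GGGG'

`\1` has to match the exact text group 1 already captured.
`re.search` scans for the first position where the pattern succeeds.
The match spans [0:4] → 'GGGG'.
Captured: group 1 = 'G'.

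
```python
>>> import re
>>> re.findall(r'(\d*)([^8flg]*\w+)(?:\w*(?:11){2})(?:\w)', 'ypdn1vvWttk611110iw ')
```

[('', 'ypdn1vvWttk6')]

This matches zero or more of a digit (captured); then zero or more of any character except [8flg], then one or more of a word character (captured); then zero or more of a word character, then the literal '11' repeated 2 times (non-capturing group); then a word character (non-capturing group).
Scanning left to right: at [0:17] match 'ypdn1vvWttk611110', groups = ('', 'ypdn1vvWttk6').
With 2 capturing groups, `findall` returns a 2-tuple per match.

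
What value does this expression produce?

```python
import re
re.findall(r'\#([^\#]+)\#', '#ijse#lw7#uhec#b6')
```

['ijse', 'uhec']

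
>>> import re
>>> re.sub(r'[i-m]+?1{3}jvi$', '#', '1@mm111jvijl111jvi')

Pattern: one or more of a character in [i-m] (lazy); then exactly 3 of a literal '1', then the literal 'jvi'; then anchored at the end.
Matches: at [9:18] → 'ijl111jvi'.
Every occurrence is swapped for '#'.

'1@mm111jv#'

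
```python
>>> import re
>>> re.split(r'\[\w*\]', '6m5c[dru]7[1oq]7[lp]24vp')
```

['6m5c', '7', '7', '24vp']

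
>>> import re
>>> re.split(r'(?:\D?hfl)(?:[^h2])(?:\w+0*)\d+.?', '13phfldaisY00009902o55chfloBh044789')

['13', '']

This matches optionally a non-digit, then the literal 'h', then the literal 'fl' (non-capturing group); then any character except [h2] (non-capturing group); then one or more of a word character, then zero or more of the literal '0' (non-capturing group); then one or more of a digit, then optionally any character.
Matches to split on: at [2:35] → 'phfldaisY00009902o55chfloBh044789'.
The string is cut at each match, leaving 2 pieces.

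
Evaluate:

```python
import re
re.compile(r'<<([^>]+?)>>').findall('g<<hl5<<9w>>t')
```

['hl5<<9w']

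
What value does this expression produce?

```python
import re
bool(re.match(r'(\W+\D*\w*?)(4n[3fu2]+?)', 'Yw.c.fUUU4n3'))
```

False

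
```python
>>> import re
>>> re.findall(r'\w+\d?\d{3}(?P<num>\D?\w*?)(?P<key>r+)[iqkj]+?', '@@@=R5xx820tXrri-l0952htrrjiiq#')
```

[('tX', 'rr'), ('ht', 'rr')]

Pattern: one or more of a word character, then optionally a digit, then exactly 3 of a digit; then optionally a non-digit, then zero or more of a word character (lazy) (captured as 'num'); then one or more of a literal 'r' (captured as 'key'); then one or more of one of [iqkj] (lazy).
With the lazy modifier that quantifier settles for the fewest repetitions that let the rest of the pattern succeed (the atoms after it are unaffected and can still be greedy).
Scanning left to right: at [4:16] match 'R5xx820tXrri', groups = ('tX', 'rr'); at [17:27] match 'l0952htrrj', groups = ('ht', 'rr').
Multiple groups make `findall` return tuples — one 2-tuple for each match.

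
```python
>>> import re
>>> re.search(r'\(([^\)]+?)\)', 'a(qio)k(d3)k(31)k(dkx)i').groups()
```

('qio',)

The match spans [1:6] → '(qio)'.
Captured: group 1 = 'qio'.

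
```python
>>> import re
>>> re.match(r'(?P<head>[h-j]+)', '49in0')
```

None

Pattern: one or more of a character in [h-j] (captured as 'head').
`match` is anchored at position 0; if the pattern doesn't fit there, it returns None.
Here position 0 doesn't satisfy it, so the call returns None.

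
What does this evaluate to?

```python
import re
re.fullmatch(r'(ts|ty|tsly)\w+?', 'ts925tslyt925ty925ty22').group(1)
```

For `fullmatch`, every character of the input must be accounted for by the pattern.
The match spans [0:22] → 'ts925tslyt925ty925ty22'.
Captured: group 1 = 'ts'.

'ts'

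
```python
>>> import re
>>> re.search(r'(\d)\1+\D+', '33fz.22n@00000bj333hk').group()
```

'33fz.'

A backreference is literal: `\1` must see the identical characters the first group matched.
The match spans [0:5] → '33fz.'.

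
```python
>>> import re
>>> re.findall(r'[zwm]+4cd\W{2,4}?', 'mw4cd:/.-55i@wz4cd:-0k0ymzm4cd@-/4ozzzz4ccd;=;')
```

The pattern matches one or more of one of [zwm]; then the literal '4cd', then 2 to 4 of a non-word character (lazy).
Scanning left to right: at [0:7] → 'mw4cd:/'; at [13:20] → 'wz4cd:-'; at [24:32] → 'mzm4cd@-'.
`findall` yields the raw match text (3 of them) because the pattern has no groups.

['mw4cd:/', 'wz4cd:-', 'mzm4cd@-']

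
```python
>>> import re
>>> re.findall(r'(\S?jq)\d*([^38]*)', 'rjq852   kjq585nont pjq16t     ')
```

[('rjq', '   kjq5'), ('pjq', 't     ')]

The pattern matches optionally a non-whitespace character, then the literal 'jq' (captured); then zero or more of a digit; then zero or more of any character except [38] (captured).
`findall` packs the 2 group values into a tuple for every match.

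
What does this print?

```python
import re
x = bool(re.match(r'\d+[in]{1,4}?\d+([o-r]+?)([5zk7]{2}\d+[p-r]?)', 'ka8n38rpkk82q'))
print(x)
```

False

This matches one or more of a digit, then 1 to 4 of one of [in] (lazy); then one or more of a digit; then one or more of a character in [o-r] (lazy) (captured); then exactly 2 of one of [5zk7], then one or more of a digit, then optionally a character in [p-r] (captured).
`match` is anchored at position 0; if the pattern doesn't fit there, it returns None.
Here position 0 doesn't satisfy it, so the call returns None, and `bool(None)` is False.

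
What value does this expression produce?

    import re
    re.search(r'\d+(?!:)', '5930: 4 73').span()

(0, 3)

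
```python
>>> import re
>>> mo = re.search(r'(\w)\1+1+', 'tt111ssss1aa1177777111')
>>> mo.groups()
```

('t',)

The match spans [0:5] → 'tt111'.
Captured: group 1 = 't'.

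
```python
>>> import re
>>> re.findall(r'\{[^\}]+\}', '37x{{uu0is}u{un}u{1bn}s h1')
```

With no groups in the pattern, `findall` gives back each whole match — 3 here.

['{{uu0is}', '{un}', '{1bn}']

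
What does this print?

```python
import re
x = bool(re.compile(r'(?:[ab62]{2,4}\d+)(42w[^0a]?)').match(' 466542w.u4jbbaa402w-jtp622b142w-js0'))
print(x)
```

`re.match` only tries the pattern at the start of the string.
Here the pattern fails at index 0, so the call returns None, and `bool(None)` is False.

False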